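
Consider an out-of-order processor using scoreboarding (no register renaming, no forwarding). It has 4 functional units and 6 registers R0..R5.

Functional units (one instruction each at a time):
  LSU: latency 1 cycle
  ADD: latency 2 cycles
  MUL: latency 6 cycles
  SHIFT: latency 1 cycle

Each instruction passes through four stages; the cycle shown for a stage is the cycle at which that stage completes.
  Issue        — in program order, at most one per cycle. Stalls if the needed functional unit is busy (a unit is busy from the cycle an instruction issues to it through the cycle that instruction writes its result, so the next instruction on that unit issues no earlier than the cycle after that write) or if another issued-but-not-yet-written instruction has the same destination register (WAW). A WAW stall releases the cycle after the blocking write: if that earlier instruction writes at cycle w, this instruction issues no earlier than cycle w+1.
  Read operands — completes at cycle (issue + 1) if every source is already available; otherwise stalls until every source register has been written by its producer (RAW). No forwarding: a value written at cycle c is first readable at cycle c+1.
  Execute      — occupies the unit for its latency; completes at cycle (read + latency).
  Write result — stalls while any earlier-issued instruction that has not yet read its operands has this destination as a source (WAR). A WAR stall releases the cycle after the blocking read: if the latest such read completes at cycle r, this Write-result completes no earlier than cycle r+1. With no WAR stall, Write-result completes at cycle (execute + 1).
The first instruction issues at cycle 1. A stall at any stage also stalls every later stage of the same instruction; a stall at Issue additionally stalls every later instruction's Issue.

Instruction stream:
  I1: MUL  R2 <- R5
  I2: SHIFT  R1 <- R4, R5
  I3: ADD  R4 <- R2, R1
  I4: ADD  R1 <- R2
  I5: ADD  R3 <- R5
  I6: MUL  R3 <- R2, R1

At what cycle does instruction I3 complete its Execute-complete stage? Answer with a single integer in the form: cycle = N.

[1] I1→MUL
[2] I1 RO · I2→SHIFT
[3] I2 RO · I3→ADD
[4] I2 EX
[5] I2 WR R1
[8] I1 EX
[9] I1 WR R2
[10] I3 RO
[12] I3 EX
[13] I3 WR R4
[14] I4→ADD
[15] I4 RO
[17] I4 EX
[18] I4 WR R1
[19] I5→ADD
[20] I5 RO
[22] I5 EX
[23] I5 WR R3
[24] I6→MUL
[25] I6 RO
[31] I6 EX
[32] I6 WR R3

cycle = 12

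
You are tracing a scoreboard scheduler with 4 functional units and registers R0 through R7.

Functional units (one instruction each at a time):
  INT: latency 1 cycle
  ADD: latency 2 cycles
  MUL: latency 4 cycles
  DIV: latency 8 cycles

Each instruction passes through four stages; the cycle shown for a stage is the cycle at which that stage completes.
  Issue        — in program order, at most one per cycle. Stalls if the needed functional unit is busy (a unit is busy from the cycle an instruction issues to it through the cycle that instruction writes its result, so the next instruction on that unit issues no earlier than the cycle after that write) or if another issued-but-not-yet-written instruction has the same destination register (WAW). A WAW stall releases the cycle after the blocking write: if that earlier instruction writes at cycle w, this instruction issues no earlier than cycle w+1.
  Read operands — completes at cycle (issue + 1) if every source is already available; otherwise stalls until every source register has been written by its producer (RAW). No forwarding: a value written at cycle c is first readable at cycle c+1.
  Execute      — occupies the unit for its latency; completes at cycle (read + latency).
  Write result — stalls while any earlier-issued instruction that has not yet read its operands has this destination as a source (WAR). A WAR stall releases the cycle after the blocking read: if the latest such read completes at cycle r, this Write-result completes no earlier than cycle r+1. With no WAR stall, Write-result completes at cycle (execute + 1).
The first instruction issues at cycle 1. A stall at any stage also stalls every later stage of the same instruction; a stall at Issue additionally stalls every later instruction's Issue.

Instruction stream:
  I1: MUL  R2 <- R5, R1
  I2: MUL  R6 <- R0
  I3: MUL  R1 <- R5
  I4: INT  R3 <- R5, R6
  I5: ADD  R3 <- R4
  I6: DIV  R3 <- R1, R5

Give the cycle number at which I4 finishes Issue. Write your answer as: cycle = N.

[I1] 1/2/6/7
[I2] 8/9/13/14  (struct: MUL busy until I1 writes@7)
[I3] 15/16/20/21  (struct: MUL busy until I2 writes@14)
[I4] 16/17/18/19
[I5] 20/21/23/24  (WAW R3: wait I4 write@19)
[I6] 25/26/34/35  (WAW R3: wait I5 write@24)

cycle = 16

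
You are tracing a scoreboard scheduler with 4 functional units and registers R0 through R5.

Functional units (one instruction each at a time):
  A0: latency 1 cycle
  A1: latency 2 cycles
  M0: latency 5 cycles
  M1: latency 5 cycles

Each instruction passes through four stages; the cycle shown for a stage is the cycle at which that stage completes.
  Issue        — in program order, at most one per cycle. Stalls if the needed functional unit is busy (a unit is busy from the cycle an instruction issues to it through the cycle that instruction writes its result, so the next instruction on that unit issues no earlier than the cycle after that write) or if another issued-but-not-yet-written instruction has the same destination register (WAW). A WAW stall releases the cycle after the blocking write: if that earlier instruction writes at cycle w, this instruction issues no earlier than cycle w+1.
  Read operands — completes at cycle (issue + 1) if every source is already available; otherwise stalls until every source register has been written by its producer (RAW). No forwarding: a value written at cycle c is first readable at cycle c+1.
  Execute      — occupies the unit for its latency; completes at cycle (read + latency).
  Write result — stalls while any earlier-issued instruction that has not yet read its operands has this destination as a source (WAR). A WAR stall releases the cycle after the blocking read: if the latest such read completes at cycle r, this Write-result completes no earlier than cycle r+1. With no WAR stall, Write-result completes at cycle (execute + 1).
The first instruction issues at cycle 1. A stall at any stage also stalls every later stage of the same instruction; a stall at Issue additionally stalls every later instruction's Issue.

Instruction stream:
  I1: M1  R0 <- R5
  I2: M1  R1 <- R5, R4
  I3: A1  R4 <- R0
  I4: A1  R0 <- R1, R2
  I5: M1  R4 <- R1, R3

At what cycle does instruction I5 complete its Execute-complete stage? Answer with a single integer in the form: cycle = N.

I1: IS=1 RO=2 EX=7 WR=8
I2: IS=9 RO=10 EX=15 WR=16  [struct: M1 busy until I1 writes@8]
I3: IS=10 RO=11 EX=13 WR=14
I4: IS=15 RO=17 EX=19 WR=20  [struct: A1 busy until I3 writes@14; RAW R1: wait I2 write@16]
I5: IS=17 RO=18 EX=23 WR=24  [struct: M1 busy until I2 writes@16]

cycle = 23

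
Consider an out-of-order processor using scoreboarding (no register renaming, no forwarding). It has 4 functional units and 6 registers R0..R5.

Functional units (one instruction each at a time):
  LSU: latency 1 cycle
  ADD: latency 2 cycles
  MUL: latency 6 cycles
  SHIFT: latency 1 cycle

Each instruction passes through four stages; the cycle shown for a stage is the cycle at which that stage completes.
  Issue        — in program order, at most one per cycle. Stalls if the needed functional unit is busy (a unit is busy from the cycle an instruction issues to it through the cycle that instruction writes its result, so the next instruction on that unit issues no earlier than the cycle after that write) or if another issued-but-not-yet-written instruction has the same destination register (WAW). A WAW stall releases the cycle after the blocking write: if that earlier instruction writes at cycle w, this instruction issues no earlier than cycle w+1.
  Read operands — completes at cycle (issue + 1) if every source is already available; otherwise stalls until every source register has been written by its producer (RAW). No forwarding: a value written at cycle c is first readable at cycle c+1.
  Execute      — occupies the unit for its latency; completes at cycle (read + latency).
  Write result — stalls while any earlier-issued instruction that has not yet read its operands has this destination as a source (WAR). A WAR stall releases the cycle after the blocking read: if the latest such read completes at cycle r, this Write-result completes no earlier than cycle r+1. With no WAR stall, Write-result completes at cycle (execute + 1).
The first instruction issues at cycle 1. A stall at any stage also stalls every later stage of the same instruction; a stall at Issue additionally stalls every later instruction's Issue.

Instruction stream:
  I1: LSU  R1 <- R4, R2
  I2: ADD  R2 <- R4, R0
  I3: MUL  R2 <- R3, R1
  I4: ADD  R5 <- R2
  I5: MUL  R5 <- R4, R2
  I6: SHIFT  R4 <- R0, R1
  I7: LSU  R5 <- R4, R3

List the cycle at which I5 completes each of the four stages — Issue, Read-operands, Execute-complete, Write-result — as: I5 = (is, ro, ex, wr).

I1 -> (1, 2, 3, 4)
I2 -> (2, 3, 5, 6)
I3 -> (7, 8, 14, 15)  // WAW R2: wait I2 write@6
I4 -> (8, 16, 18, 19)  // RAW R2: wait I3 write@15
I5 -> (20, 21, 27, 28)  // WAW R5: wait I4 write@19
I6 -> (21, 22, 23, 24)
I7 -> (29, 30, 31, 32)  // WAW R5: wait I5 write@28

I5 = (20, 21, 27, 28)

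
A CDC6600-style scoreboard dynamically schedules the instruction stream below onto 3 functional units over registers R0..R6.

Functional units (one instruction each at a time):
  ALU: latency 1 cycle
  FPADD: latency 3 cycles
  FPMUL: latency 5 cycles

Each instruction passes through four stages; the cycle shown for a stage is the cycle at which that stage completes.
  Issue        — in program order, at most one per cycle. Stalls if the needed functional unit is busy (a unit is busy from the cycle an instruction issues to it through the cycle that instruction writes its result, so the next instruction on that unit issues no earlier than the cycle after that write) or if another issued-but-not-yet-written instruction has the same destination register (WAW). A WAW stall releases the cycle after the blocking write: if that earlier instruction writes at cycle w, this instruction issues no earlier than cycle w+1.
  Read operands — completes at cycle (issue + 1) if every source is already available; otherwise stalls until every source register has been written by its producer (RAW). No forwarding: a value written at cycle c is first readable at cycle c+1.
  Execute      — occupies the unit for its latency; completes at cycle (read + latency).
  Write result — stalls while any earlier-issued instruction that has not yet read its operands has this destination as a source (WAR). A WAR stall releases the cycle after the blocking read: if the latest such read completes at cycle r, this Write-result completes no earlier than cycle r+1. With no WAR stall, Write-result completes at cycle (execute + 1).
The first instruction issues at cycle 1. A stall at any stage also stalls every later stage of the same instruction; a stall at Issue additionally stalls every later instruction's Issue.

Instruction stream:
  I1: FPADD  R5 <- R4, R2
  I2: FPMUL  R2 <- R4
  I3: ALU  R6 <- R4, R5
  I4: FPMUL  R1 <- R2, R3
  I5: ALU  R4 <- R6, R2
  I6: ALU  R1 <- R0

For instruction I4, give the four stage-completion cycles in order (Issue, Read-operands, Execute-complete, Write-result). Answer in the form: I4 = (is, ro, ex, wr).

cycle 1: I1→FPADD
cycle 2: I1 RO; I2→FPMUL
cycle 3: I2 RO; I3→ALU
cycle 5: I1 EX
cycle 6: I1 WR R5
cycle 7: I3 RO
cycle 8: I2 EX; I3 EX
cycle 9: I2 WR R2; I3 WR R6
cycle 10: I4→FPMUL
cycle 11: I4 RO; I5→ALU
cycle 12: I5 RO
cycle 13: I5 EX
cycle 14: I5 WR R4
cycle 16: I4 EX
cycle 17: I4 WR R1
cycle 18: I6→ALU
cycle 19: I6 RO
cycle 20: I6 EX
cycle 21: I6 WR R1

I4 = (10, 11, 16, 17)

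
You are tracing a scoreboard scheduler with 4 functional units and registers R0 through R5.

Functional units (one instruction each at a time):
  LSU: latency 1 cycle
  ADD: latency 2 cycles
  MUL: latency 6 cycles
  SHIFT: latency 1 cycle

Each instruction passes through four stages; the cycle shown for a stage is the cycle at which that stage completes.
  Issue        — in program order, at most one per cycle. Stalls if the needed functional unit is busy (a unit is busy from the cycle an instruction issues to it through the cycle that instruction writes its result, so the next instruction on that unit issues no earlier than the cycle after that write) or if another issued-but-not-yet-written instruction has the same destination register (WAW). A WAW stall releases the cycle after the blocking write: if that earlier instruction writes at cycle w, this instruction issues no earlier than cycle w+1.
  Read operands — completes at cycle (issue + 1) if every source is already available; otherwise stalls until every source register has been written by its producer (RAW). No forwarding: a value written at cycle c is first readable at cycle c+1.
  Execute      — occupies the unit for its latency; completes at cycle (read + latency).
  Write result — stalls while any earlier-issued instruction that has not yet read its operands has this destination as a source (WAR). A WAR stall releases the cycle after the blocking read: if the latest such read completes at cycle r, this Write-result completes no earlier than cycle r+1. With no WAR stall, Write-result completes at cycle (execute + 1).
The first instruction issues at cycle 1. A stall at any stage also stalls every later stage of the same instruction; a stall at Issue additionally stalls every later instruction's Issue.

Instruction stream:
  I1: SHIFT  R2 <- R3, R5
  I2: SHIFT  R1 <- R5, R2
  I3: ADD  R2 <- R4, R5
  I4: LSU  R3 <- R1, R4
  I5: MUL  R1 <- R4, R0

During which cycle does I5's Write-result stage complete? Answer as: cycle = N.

cycle = 17

I1  is:1  ro:2  ex:3  wr:4
I2  is:5  ro:6  ex:7  wr:8  — struct: SHIFT busy until I1 writes@4
I3  is:6  ro:7  ex:9  wr:10
I4  is:7  ro:9  ex:10  wr:11  — RAW R1: wait I2 write@8
I5  is:9  ro:10  ex:16  wr:17  — WAW R1: wait I2 write@8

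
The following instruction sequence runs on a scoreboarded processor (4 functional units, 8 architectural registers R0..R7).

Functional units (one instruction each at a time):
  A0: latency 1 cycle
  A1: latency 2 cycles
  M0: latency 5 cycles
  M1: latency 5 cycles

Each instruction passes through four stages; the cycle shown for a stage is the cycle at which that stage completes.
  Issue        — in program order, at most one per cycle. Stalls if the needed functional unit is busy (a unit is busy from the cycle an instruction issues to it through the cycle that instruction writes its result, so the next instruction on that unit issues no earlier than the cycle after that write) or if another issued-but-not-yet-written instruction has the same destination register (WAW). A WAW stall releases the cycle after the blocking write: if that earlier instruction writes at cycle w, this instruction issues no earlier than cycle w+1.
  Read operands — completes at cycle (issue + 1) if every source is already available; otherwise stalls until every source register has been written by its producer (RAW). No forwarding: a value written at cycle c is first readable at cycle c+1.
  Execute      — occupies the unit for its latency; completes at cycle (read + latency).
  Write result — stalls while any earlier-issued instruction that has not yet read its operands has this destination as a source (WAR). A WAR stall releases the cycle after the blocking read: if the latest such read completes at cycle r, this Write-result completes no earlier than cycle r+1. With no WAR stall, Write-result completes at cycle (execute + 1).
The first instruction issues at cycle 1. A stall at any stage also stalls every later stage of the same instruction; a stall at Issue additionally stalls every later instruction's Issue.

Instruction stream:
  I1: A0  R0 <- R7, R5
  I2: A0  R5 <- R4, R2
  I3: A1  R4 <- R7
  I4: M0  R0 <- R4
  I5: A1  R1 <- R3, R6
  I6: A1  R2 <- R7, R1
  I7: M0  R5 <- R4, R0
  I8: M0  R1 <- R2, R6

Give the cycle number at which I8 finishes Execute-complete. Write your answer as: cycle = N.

cycle = 32

c1: I1→A0
c2: I1 RO
c3: I1 EX
c4: I1 WR R0
c5: I2→A0
c6: I2 RO · I3→A1
c7: I2 EX · I3 RO · I4→M0
c8: I2 WR R5
c9: I3 EX
c10: I3 WR R4
c11: I4 RO · I5→A1
c12: I5 RO
c14: I5 EX
c15: I5 WR R1
c16: I4 EX · I6→A1
c17: I4 WR R0 · I6 RO
c18: I7→M0
c19: I6 EX · I7 RO
c20: I6 WR R2
c24: I7 EX
c25: I7 WR R5
c26: I8→M0
c27: I8 RO
c32: I8 EX
c33: I8 WR R1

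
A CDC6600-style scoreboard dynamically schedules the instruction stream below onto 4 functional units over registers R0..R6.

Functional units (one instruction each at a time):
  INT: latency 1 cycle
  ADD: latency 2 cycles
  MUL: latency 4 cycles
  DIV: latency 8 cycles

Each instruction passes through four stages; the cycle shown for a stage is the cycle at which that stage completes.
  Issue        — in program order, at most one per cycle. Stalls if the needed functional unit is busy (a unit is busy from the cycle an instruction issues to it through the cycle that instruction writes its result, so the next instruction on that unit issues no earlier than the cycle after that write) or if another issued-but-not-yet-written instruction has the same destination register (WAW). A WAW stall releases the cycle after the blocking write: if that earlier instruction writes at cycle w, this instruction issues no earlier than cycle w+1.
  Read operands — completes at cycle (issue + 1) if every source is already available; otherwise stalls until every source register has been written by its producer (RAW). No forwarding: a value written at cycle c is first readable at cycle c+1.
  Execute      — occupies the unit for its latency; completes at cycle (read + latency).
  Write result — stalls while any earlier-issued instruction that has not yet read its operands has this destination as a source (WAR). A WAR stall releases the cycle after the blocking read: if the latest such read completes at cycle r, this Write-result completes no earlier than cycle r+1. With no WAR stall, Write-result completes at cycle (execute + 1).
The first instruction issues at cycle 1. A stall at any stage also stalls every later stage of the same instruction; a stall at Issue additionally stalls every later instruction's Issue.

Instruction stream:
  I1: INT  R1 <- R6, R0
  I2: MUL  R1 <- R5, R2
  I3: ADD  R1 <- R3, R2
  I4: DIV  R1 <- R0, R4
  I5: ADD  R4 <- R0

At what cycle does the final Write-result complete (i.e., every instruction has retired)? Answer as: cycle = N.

[I1] 1/2/3/4
[I2] 5/6/10/11  (WAW R1: wait I1 write@4)
[I3] 12/13/15/16  (WAW R1: wait I2 write@11)
[I4] 17/18/26/27  (WAW R1: wait I3 write@16)
[I5] 18/19/21/22

cycle = 27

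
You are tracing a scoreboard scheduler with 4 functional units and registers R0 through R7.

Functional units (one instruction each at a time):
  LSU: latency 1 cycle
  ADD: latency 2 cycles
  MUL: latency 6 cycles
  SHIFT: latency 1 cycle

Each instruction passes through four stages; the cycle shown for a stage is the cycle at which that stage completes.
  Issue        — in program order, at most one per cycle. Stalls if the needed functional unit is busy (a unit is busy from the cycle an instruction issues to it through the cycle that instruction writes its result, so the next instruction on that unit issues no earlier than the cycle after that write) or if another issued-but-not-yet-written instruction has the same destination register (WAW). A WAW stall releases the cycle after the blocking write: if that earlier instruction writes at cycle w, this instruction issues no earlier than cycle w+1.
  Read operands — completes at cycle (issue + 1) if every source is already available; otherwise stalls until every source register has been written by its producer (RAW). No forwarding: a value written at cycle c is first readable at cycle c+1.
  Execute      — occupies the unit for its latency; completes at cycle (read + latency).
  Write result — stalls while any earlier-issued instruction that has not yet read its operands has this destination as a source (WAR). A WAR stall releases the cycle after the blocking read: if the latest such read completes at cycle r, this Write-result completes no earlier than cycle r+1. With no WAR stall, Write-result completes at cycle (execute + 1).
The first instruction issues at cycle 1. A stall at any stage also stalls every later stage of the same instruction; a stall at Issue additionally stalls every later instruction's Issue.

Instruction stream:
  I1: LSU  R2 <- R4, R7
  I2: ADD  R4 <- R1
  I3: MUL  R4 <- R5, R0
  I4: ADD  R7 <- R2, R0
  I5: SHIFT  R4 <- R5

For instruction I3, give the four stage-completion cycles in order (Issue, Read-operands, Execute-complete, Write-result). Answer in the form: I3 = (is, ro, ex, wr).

I3 = (7, 8, 14, 15)

c1: I1→LSU
c2: I1 RO; I2→ADD
c3: I1 EX; I2 RO
c4: I1 WR R2
c5: I2 EX
c6: I2 WR R4
c7: I3→MUL
c8: I3 RO; I4→ADD
c9: I4 RO
c11: I4 EX
c12: I4 WR R7
c14: I3 EX
c15: I3 WR R4
c16: I5→SHIFT
c17: I5 RO
c18: I5 EX
c19: I5 WR R4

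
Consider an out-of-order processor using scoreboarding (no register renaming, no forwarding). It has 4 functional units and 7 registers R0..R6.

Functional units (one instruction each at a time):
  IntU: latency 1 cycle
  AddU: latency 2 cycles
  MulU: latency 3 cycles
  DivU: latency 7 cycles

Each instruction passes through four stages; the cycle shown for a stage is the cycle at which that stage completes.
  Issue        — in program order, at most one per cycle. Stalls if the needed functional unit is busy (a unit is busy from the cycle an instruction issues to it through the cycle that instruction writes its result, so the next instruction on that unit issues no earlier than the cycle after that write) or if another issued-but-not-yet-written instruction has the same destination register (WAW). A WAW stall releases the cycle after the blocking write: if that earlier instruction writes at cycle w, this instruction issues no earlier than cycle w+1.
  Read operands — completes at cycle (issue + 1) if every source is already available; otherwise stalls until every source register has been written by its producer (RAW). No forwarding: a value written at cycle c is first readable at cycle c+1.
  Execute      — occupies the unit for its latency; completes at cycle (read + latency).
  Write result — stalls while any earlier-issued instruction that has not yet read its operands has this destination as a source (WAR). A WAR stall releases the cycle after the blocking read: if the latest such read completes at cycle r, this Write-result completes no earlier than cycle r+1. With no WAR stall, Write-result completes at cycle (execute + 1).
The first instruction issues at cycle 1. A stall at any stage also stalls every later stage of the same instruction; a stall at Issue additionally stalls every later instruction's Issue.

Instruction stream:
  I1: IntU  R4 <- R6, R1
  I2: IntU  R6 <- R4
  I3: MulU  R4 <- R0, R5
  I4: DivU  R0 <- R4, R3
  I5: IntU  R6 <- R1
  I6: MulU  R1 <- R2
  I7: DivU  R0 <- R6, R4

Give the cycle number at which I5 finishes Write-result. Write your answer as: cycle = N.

1) issue 1, read 2, done 3, write 4
2) issue 5, read 6, done 7, write 8  <struct: IntU busy until I1 writes@4>
3) issue 6, read 7, done 10, write 11
4) issue 7, read 12, done 19, write 20  <RAW R4: wait I3 write@11>
5) issue 9, read 10, done 11, write 12  <struct: IntU busy until I2 writes@8>
6) issue 12, read 13, done 16, write 17  <struct: MulU busy until I3 writes@11>
7) issue 21, read 22, done 29, write 30  <struct: DivU busy until I4 writes@20>

cycle = 12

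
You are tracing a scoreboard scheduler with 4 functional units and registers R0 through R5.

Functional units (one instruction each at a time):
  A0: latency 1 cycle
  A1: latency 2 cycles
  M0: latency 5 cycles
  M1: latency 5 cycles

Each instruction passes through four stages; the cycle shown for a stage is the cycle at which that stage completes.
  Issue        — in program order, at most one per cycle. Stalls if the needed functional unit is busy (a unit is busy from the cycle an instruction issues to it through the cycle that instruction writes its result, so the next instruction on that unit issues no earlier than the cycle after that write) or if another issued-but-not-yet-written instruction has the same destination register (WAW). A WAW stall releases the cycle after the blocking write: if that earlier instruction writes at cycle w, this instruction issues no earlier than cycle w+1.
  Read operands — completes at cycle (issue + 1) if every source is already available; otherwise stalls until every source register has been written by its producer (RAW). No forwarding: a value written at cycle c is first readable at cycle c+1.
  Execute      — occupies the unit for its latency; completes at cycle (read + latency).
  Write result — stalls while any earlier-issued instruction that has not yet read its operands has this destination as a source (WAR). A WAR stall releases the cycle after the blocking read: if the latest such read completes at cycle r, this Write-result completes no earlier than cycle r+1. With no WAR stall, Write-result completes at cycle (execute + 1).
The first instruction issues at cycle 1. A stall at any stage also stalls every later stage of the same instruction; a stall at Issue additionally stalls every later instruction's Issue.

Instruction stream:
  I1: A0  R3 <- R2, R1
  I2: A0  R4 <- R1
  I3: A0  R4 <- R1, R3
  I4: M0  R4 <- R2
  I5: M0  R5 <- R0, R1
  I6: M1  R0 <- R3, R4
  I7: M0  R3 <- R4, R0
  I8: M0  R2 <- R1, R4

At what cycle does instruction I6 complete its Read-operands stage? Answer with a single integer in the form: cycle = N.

cycle = 23

c1: issue I1 (A0)
c2: I1 read-ops
c3: I1 finished on A0
c4: I1→R3
c5: issue I2 (A0)
c6: I2 read-ops
c7: I2 finished on A0
c8: I2→R4
c9: issue I3 (A0)
c10: I3 read-ops
c11: I3 finished on A0
c12: I3→R4
c13: issue I4 (M0)
c14: I4 read-ops
c19: I4 finished on M0
c20: I4→R4
c21: issue I5 (M0)
c22: I5 read-ops, issue I6 (M1)
c23: I6 read-ops
c27: I5 finished on M0
c28: I5→R5, I6 finished on M1
c29: I6→R0, issue I7 (M0)
c30: I7 read-ops
c35: I7 finished on M0
c36: I7→R3
c37: issue I8 (M0)
c38: I8 read-ops
c43: I8 finished on M0
c44: I8→R2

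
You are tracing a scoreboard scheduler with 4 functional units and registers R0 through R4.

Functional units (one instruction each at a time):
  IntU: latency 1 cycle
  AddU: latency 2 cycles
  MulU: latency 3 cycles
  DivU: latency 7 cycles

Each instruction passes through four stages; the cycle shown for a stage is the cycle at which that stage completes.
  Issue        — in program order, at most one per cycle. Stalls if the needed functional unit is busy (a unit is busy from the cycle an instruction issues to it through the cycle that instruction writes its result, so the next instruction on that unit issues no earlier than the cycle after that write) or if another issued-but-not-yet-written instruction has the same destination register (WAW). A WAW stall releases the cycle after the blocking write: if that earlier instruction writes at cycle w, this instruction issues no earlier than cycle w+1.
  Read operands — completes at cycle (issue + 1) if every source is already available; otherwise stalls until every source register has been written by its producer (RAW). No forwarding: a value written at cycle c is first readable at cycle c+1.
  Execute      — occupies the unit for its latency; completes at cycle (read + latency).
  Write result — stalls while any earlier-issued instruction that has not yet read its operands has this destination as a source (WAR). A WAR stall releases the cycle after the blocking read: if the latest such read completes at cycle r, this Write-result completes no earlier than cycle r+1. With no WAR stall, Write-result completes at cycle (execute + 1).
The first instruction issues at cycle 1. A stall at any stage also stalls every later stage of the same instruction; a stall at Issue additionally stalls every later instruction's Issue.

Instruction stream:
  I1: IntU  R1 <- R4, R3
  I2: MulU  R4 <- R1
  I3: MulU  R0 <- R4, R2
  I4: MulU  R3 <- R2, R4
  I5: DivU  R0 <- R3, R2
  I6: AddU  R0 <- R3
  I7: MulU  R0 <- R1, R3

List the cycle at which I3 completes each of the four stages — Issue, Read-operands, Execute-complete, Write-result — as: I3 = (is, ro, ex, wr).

I3 = (10, 11, 14, 15)

cycle 1: I1→IntU
cycle 2: I1 RO | I2→MulU
cycle 3: I1 EX
cycle 4: I1 WR R1
cycle 5: I2 RO
cycle 8: I2 EX
cycle 9: I2 WR R4
cycle 10: I3→MulU
cycle 11: I3 RO
cycle 14: I3 EX
cycle 15: I3 WR R0
cycle 16: I4→MulU
cycle 17: I4 RO | I5→DivU
cycle 20: I4 EX
cycle 21: I4 WR R3
cycle 22: I5 RO
cycle 29: I5 EX
cycle 30: I5 WR R0
cycle 31: I6→AddU
cycle 32: I6 RO
cycle 34: I6 EX
cycle 35: I6 WR R0
cycle 36: I7→MulU
cycle 37: I7 RO
cycle 40: I7 EX
cycle 41: I7 WR R0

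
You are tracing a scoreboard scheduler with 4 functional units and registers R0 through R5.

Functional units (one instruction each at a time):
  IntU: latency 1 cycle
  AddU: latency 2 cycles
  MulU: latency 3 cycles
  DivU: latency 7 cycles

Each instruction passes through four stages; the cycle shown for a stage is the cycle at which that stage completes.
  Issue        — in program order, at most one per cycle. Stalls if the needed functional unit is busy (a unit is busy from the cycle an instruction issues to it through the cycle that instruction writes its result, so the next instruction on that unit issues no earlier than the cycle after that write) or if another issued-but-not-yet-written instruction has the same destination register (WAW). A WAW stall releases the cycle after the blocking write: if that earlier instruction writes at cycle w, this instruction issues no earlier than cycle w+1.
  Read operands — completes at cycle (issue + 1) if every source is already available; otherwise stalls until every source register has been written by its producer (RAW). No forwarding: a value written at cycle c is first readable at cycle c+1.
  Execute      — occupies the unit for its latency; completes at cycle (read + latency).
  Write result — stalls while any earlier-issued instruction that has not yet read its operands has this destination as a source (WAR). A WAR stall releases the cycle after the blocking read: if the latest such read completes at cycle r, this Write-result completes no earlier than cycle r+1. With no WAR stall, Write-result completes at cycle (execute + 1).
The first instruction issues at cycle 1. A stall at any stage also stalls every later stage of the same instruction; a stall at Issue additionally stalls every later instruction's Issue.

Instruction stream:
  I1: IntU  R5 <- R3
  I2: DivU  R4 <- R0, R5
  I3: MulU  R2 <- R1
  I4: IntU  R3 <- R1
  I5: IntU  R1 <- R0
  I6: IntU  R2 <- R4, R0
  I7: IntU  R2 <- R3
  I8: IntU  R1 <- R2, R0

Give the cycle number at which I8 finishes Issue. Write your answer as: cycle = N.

[1] I1 dispatched to IntU
[2] I1 operands ready, I2 dispatched to DivU
[3] I1 complete, I3 dispatched to MulU
[4] R5←I1, I3 operands ready
[5] I2 operands ready, I4 dispatched to IntU
[6] I4 operands ready
[7] I3 complete, I4 complete
[8] R2←I3, R3←I4
[9] I5 dispatched to IntU
[10] I5 operands ready
[11] I5 complete
[12] I2 complete, R1←I5
[13] R4←I2, I6 dispatched to IntU
[14] I6 operands ready
[15] I6 complete
[16] R2←I6
[17] I7 dispatched to IntU
[18] I7 operands ready
[19] I7 complete
[20] R2←I7
[21] I8 dispatched to IntU
[22] I8 operands ready
[23] I8 complete
[24] R1←I8

cycle = 21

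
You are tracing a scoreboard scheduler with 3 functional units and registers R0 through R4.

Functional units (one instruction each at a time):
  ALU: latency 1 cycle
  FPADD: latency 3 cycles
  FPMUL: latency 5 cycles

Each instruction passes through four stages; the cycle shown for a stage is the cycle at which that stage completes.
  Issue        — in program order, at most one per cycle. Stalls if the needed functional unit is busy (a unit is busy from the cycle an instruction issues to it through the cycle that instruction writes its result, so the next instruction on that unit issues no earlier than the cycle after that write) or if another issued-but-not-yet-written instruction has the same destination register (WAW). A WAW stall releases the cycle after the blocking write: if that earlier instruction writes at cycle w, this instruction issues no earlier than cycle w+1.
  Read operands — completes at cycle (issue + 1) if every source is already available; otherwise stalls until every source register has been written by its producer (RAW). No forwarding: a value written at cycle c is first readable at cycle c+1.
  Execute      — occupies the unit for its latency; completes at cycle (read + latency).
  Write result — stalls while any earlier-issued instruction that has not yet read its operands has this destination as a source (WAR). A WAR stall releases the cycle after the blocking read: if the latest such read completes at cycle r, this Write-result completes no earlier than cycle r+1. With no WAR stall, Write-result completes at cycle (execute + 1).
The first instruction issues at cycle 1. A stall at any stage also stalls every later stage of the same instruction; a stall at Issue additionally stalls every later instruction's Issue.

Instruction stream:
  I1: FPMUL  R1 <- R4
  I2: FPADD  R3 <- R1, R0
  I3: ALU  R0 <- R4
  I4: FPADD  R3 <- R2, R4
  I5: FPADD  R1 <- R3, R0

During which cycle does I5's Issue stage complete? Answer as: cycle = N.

cycle = 20

I1: IS=1 RO=2 EX=7 WR=8
I2: IS=2 RO=9 EX=12 WR=13  [RAW R1: wait I1 write@8]
I3: IS=3 RO=4 EX=5 WR=10  [WAR R0: wait I2 read@9]
I4: IS=14 RO=15 EX=18 WR=19  [struct: FPADD busy until I2 writes@13]
I5: IS=20 RO=21 EX=24 WR=25  [struct: FPADD busy until I4 writes@19]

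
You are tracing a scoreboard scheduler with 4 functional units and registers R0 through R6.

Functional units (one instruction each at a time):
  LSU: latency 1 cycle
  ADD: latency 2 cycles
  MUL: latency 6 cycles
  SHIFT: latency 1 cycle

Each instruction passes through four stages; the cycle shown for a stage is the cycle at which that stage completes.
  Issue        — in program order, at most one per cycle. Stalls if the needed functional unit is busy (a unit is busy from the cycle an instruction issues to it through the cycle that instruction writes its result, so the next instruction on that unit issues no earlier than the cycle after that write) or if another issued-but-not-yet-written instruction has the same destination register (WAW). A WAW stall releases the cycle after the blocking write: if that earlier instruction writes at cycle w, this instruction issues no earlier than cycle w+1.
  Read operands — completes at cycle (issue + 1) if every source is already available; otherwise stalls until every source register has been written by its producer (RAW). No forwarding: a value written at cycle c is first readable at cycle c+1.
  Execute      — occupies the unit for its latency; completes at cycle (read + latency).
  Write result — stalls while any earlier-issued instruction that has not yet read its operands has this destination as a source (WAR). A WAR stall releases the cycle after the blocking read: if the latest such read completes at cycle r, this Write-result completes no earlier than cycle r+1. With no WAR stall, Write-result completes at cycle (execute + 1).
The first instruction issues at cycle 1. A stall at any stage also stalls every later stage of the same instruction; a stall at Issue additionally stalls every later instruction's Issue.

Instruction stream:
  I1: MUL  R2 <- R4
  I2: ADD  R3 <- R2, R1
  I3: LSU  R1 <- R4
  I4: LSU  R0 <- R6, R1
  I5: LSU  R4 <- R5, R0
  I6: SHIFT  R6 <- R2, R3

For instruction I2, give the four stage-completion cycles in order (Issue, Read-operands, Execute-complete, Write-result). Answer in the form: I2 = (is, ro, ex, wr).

I2 = (2, 10, 12, 13)

t=1  I1 issues→MUL
t=2  I1 reads, I2 issues→ADD
t=3  I3 issues→LSU
t=4  I3 reads
t=5  I3 exec-done
t=8  I1 exec-done
t=9  I1 writes R2
t=10  I2 reads
t=11  I3 writes R1
t=12  I2 exec-done, I4 issues→LSU
t=13  I2 writes R3, I4 reads
t=14  I4 exec-done
t=15  I4 writes R0
t=16  I5 issues→LSU
t=17  I5 reads, I6 issues→SHIFT
t=18  I5 exec-done, I6 reads
t=19  I5 writes R4, I6 exec-done
t=20  I6 writes R6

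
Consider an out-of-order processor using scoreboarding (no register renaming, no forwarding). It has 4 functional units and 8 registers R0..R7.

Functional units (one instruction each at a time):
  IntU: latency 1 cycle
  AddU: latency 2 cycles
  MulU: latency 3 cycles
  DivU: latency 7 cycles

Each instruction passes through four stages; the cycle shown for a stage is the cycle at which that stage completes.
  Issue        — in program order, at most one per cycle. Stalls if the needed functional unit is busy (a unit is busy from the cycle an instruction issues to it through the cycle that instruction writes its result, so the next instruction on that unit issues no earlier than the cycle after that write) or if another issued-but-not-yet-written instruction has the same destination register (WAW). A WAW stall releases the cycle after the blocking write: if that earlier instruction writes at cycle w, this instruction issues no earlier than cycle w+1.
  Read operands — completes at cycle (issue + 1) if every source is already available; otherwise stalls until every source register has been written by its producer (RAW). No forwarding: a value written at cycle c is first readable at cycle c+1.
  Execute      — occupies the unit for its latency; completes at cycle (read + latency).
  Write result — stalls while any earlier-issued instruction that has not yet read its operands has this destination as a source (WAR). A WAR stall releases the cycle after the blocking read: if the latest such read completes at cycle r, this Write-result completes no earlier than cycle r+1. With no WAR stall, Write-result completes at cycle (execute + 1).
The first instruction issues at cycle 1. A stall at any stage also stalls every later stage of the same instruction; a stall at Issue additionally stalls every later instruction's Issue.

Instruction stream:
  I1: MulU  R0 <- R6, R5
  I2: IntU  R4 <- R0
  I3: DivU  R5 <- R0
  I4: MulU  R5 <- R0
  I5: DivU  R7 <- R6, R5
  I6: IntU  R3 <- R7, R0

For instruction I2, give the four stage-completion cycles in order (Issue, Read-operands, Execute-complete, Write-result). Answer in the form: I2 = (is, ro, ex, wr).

I1: IS=1 RO=2 EX=5 WR=6
I2: IS=2 RO=7 EX=8 WR=9  [RAW R0: wait I1 write@6]
I3: IS=3 RO=7 EX=14 WR=15  [RAW R0: wait I1 write@6]
I4: IS=16 RO=17 EX=20 WR=21  [WAW R5: wait I3 write@15]
I5: IS=17 RO=22 EX=29 WR=30  [RAW R5: wait I4 write@21]
I6: IS=18 RO=31 EX=32 WR=33  [RAW R7: wait I5 write@30]

I2 = (2, 7, 8, 9)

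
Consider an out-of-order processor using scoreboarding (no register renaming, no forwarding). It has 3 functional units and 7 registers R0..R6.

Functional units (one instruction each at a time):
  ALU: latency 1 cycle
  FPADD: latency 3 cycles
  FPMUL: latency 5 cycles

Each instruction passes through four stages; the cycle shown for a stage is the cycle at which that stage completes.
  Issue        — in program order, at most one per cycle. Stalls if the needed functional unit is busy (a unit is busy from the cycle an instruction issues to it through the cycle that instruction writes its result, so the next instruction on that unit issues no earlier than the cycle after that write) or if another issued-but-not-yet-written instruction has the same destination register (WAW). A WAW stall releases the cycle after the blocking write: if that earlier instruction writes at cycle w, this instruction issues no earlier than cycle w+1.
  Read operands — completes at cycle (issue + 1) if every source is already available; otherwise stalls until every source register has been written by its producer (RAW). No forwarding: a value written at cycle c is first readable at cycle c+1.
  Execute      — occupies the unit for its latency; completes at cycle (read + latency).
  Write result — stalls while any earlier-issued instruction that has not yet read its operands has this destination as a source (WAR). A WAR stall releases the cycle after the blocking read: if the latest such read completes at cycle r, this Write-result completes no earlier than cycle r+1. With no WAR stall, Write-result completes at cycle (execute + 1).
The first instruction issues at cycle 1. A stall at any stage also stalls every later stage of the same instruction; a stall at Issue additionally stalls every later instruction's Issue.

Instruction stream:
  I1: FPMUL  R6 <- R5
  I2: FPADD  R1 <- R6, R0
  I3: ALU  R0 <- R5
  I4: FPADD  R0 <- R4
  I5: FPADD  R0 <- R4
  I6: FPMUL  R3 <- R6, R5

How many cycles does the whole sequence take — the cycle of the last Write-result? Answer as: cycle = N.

cycle = 28

[1] issue I1 (FPMUL)
[2] I1 read-ops · issue I2 (FPADD)
[3] issue I3 (ALU)
[4] I3 read-ops
[5] I3 finished on ALU
[7] I1 finished on FPMUL
[8] I1→R6
[9] I2 read-ops
[10] I3→R0
[12] I2 finished on FPADD
[13] I2→R1
[14] issue I4 (FPADD)
[15] I4 read-ops
[18] I4 finished on FPADD
[19] I4→R0
[20] issue I5 (FPADD)
[21] I5 read-ops · issue I6 (FPMUL)
[22] I6 read-ops
[24] I5 finished on FPADD
[25] I5→R0
[27] I6 finished on FPMUL
[28] I6→R3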